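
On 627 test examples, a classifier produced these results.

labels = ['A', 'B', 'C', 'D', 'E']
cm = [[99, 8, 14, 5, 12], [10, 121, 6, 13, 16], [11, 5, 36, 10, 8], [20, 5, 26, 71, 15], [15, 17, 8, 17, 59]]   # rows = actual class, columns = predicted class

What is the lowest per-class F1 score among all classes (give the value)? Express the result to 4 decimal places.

0.4500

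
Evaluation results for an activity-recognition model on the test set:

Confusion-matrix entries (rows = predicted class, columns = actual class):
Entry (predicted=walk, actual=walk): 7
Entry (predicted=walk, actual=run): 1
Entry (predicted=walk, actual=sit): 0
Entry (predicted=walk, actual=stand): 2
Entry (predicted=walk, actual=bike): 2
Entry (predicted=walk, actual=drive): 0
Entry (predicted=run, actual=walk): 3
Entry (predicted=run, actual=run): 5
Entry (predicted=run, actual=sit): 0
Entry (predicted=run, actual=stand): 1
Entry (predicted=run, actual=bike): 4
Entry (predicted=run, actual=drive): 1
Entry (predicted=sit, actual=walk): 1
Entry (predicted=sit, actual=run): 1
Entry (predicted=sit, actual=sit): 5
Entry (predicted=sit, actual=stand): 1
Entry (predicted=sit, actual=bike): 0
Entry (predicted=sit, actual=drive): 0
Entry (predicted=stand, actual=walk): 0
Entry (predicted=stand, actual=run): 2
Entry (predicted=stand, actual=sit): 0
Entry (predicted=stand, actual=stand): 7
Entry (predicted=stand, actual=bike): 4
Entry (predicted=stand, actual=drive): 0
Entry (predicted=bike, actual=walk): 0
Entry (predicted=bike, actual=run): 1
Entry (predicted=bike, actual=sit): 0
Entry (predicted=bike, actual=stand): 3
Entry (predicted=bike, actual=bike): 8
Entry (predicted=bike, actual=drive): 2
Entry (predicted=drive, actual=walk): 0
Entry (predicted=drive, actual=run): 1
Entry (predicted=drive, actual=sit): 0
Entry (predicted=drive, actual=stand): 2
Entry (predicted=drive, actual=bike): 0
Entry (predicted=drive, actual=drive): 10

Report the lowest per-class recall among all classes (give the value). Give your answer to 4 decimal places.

Per-class recall (TP/(TP+FN)):
  walk: TP=7, FN=3+1+0+0+0=4 → 7/11 = 0.63636
  run: TP=5, FN=1+1+2+1+1=6 → 5/11 = 0.45455
  sit: TP=5, FN=0+0+0+0+0=0 → 5/5 = 1.00000
  stand: TP=7, FN=2+1+1+3+2=9 → 7/16 = 0.43750
  bike: TP=8, FN=2+4+0+4+0=10 → 8/18 = 0.44444
  drive: TP=10, FN=0+1+0+0+2=3 → 10/13 = 0.76923
Lowest is class 'stand' with recall = 0.4375.

0.4375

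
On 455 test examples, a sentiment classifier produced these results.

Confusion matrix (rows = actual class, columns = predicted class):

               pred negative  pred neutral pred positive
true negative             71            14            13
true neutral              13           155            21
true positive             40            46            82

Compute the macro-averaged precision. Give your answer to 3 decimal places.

Per-class precision (TP/(TP+FP)):
  negative: TP=71, FP=13+40=53 → 71/124 = 0.5726
  neutral: TP=155, FP=14+46=60 → 155/215 = 0.7209
  positive: TP=82, FP=13+21=34 → 82/116 = 0.7069
Macro-precision = mean = (0.5726 + 0.7209 + 0.7069) / 3 = 0.667

0.667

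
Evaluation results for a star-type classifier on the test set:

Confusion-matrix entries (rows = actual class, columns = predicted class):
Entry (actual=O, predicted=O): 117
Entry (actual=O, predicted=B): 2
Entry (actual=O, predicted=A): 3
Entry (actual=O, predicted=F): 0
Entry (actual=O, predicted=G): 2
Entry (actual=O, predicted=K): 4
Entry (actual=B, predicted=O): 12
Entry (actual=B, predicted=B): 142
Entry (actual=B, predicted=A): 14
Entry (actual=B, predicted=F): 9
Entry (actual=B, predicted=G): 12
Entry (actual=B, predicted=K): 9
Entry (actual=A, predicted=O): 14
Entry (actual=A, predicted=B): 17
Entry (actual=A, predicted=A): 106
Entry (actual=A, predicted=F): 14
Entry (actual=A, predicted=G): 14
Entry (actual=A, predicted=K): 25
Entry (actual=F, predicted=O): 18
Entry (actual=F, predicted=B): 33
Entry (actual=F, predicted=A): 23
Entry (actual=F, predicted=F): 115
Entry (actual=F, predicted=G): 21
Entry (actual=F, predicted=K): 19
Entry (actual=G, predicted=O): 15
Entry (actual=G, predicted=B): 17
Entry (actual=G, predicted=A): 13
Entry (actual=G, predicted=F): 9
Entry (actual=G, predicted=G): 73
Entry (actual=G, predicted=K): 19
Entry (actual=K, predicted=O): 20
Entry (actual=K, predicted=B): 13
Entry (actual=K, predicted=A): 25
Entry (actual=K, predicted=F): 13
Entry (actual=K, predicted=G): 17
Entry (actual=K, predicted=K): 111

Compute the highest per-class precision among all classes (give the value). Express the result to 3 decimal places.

Per-class precision (TP/(TP+FP)):
  O: TP=117, FP=12+14+18+15+20=79 → 117/196 = 0.5969
  B: TP=142, FP=2+17+33+17+13=82 → 142/224 = 0.6339
  A: TP=106, FP=3+14+23+13+25=78 → 106/184 = 0.5761
  F: TP=115, FP=0+9+14+9+13=45 → 115/160 = 0.7188
  G: TP=73, FP=2+12+14+21+17=66 → 73/139 = 0.5252
  K: TP=111, FP=4+9+25+19+19=76 → 111/187 = 0.5936
Highest is class 'F' with precision = 0.719.

0.719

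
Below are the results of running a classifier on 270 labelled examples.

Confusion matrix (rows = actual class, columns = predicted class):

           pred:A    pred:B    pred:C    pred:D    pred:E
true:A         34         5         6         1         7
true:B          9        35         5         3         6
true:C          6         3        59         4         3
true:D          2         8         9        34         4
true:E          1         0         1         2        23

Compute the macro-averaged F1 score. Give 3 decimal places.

0.676

Per-class F1 score (2·TP/(2·TP+FP+FN)):
  A: TP=34, FP=9+6+2+1=18, FN=5+6+1+7=19 → 68/105 = 0.6476
  B: TP=35, FP=5+3+8+0=16, FN=9+5+3+6=23 → 70/109 = 0.6422
  C: TP=59, FP=6+5+9+1=21, FN=6+3+4+3=16 → 118/155 = 0.7613
  D: TP=34, FP=1+3+4+2=10, FN=2+8+9+4=23 → 68/101 = 0.6733
  E: TP=23, FP=7+6+3+4=20, FN=1+0+1+2=4 → 46/70 = 0.6571
Macro-F1 score = mean = (0.6476 + 0.6422 + 0.7613 + 0.6733 + 0.6571) / 5 = 0.676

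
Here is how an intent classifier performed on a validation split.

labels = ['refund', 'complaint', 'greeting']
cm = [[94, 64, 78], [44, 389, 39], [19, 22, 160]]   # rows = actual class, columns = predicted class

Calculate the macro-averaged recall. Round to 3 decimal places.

0.673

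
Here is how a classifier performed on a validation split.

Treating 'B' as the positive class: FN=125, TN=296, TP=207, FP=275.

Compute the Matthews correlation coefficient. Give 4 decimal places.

0.1371

MCC = (TP·TN − FP·FN) / √((TP+FP)(TP+FN)(TN+FP)(TN+FN))
Numerator = 207·296 − 275·125 = 26897
Denominator = √(482·332·571·421) = √38468329384 = 196133.4479
MCC = 26897 / 196133.4479 = 0.1371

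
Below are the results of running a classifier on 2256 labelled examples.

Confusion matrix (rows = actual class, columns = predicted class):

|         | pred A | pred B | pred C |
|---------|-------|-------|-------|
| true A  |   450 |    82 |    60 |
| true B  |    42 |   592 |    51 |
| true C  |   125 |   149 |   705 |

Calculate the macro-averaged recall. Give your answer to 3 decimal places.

Per-class recall (TP/(TP+FN)):
  A: TP=450, FN=82+60=142 → 450/592 = 0.7601
  B: TP=592, FN=42+51=93 → 592/685 = 0.8642
  C: TP=705, FN=125+149=274 → 705/979 = 0.7201
Macro-recall = mean = (0.7601 + 0.8642 + 0.7201) / 3 = 0.781

0.781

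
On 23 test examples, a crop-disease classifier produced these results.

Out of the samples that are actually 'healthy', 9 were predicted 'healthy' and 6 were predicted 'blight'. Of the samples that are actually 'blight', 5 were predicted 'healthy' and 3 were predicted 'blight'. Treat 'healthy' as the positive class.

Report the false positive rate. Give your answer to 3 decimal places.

0.625

FPR = FP/(FP+TN) = 5/(5+3) = 0.625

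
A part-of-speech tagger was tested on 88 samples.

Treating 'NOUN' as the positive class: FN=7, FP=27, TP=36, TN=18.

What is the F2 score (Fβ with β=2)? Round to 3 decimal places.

0.766

Fβ = (1+β²)·TP / ((1+β²)·TP + β²·FN + FP), with β²=4
= 5·36 / (5·36 + 4·7 + 27) = 0.766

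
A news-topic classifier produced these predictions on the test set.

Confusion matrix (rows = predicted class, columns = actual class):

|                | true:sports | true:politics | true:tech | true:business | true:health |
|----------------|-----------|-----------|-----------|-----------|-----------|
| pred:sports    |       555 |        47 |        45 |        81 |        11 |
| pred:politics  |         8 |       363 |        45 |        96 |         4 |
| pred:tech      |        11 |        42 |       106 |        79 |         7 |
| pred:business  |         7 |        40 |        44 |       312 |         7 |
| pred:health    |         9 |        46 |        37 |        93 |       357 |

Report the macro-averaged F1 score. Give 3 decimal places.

Per-class F1 score (2·TP/(2·TP+FP+FN)):
  sports: TP=555, FP=47+45+81+11=184, FN=8+11+7+9=35 → 1110/1329 = 0.8352
  politics: TP=363, FP=8+45+96+4=153, FN=47+42+40+46=175 → 726/1054 = 0.6888
  tech: TP=106, FP=11+42+79+7=139, FN=45+45+44+37=171 → 212/522 = 0.4061
  business: TP=312, FP=7+40+44+7=98, FN=81+96+79+93=349 → 624/1071 = 0.5826
  health: TP=357, FP=9+46+37+93=185, FN=11+4+7+7=29 → 714/928 = 0.7694
Macro-F1 score = mean = (0.8352 + 0.6888 + 0.4061 + 0.5826 + 0.7694) / 5 = 0.656

0.656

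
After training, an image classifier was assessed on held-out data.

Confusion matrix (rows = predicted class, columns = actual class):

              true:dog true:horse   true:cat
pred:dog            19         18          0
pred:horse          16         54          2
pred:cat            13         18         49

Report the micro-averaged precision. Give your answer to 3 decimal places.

0.646

Micro-averaging pools counts across classes: ΣTP=122, ΣFP=67, ΣFN=67.
Micro-precision = TP/(TP+FP) on pooled counts = 0.646 (equals overall accuracy in single-label multiclass).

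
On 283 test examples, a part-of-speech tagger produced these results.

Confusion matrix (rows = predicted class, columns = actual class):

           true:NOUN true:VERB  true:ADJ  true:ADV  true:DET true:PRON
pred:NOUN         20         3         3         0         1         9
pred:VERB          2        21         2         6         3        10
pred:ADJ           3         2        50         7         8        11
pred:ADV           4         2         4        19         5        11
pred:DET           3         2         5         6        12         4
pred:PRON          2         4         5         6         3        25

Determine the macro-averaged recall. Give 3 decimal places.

Per-class recall (TP/(TP+FN)):
  NOUN: TP=20, FN=2+3+4+3+2=14 → 20/34 = 0.5882
  VERB: TP=21, FN=3+2+2+2+4=13 → 21/34 = 0.6176
  ADJ: TP=50, FN=3+2+4+5+5=19 → 50/69 = 0.7246
  ADV: TP=19, FN=0+6+7+6+6=25 → 19/44 = 0.4318
  DET: TP=12, FN=1+3+8+5+3=20 → 12/32 = 0.3750
  PRON: TP=25, FN=9+10+11+11+4=45 → 25/70 = 0.3571
Macro-recall = mean = (0.5882 + 0.6176 + 0.7246 + 0.4318 + 0.3750 + 0.3571) / 6 = 0.516

0.516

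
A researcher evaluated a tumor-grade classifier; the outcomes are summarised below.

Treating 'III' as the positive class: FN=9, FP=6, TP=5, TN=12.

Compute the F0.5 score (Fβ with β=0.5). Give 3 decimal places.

0.431

Fβ = (1+β²)·TP / ((1+β²)·TP + β²·FN + FP), with β²=1/4
= 1.25·5 / (1.25·5 + 0.25·9 + 6) = 0.431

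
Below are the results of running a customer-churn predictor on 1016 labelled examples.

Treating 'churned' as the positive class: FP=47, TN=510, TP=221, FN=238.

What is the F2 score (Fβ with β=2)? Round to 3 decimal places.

0.525

Fβ = (1+β²)·TP / ((1+β²)·TP + β²·FN + FP), with β²=4
= 5·221 / (5·221 + 4·238 + 47) = 0.525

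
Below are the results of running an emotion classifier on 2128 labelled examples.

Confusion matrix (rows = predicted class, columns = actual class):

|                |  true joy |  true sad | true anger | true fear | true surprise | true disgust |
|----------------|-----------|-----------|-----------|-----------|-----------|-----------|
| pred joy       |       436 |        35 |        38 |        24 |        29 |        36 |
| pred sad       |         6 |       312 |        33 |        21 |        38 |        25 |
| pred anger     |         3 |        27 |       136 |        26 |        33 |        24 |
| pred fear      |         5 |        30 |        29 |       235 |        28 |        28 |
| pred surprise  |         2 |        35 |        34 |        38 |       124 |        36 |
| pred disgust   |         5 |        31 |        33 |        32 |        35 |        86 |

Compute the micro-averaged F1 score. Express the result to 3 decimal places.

0.625

Micro-averaging pools counts across classes: ΣTP=1329, ΣFP=799, ΣFN=799.
Micro-F1 score = 2·TP/(2·TP+FP+FN) on pooled counts = 0.625 (equals overall accuracy in single-label multiclass).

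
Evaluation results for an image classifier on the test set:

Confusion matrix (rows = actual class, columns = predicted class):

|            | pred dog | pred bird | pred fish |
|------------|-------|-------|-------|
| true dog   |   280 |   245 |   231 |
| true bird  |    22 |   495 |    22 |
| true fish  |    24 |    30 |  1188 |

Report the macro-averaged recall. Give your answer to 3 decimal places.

Per-class recall (TP/(TP+FN)):
  dog: TP=280, FN=245+231=476 → 280/756 = 0.3704
  bird: TP=495, FN=22+22=44 → 495/539 = 0.9184
  fish: TP=1188, FN=24+30=54 → 1188/1242 = 0.9565
Macro-recall = mean = (0.3704 + 0.9184 + 0.9565) / 3 = 0.748

0.748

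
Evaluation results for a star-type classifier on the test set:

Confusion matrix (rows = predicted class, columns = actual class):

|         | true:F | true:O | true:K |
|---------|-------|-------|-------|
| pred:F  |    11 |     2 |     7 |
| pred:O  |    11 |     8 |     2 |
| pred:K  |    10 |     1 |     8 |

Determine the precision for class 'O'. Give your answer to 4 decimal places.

precision = TP/(TP+FP).
O: TP=8, FP=11+2=13 → 8/21 = 0.38095

0.3810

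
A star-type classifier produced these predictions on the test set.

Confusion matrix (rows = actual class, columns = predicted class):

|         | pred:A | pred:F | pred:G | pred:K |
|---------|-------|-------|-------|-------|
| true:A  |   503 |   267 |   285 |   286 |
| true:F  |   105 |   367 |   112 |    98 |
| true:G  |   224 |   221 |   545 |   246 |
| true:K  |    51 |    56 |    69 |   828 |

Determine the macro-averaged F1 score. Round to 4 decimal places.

Per-class F1 score (2·TP/(2·TP+FP+FN)):
  A: TP=503, FP=105+224+51=380, FN=267+285+286=838 → 1006/2224 = 0.45234
  F: TP=367, FP=267+221+56=544, FN=105+112+98=315 → 734/1593 = 0.46077
  G: TP=545, FP=285+112+69=466, FN=224+221+246=691 → 1090/2247 = 0.48509
  K: TP=828, FP=286+98+246=630, FN=51+56+69=176 → 1656/2462 = 0.67262
Macro-F1 score = mean = (0.45234 + 0.46077 + 0.48509 + 0.67262) / 4 = 0.5177

0.5177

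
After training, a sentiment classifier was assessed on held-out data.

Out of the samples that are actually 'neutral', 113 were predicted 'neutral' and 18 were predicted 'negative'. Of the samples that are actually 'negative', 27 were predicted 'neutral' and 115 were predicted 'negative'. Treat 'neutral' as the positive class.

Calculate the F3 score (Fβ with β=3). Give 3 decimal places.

Fβ = (1+β²)·TP / ((1+β²)·TP + β²·FN + FP), with β²=9
= 10·113 / (10·113 + 9·18 + 27) = 0.857

0.857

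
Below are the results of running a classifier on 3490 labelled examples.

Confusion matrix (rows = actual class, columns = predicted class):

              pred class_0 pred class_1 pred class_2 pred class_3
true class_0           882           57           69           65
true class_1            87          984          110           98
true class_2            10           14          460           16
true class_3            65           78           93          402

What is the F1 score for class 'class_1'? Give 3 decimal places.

0.816

Take TP from the diagonal, FP from the rest of the 'class_1' prediction marginal, FN from the rest of the 'class_1' actual marginal.
F1 score = 2·TP/(2·TP+FP+FN).
class_1: TP=984, FP=57+14+78=149, FN=87+110+98=295 → 1968/2412 = 0.8159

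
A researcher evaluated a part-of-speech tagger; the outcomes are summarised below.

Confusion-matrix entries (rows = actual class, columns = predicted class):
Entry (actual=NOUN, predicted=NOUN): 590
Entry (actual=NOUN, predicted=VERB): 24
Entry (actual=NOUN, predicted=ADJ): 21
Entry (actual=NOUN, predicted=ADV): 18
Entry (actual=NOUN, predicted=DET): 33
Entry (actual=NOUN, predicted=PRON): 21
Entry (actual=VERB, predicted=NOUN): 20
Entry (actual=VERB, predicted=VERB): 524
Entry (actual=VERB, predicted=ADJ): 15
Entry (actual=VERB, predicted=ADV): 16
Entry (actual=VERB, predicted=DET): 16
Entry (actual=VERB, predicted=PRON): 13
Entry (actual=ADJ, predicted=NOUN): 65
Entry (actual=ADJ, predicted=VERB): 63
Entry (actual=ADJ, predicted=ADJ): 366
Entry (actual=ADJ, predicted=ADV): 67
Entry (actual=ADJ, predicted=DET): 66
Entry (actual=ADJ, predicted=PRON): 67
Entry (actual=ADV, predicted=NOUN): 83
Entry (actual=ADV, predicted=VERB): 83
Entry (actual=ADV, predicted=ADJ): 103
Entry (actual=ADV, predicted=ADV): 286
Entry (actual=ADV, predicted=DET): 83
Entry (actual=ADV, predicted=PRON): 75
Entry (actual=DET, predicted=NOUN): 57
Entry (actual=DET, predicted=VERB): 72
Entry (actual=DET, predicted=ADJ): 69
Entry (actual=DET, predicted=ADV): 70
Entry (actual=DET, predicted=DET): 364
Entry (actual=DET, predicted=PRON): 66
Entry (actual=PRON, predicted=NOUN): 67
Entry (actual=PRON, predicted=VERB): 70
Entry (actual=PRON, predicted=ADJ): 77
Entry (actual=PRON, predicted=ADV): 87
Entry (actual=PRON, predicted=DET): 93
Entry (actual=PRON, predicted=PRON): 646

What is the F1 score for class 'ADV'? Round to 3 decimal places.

Treat 'ADV' as positive and all other classes as negative.
F1 score = 2·TP/(2·TP+FP+FN).
ADV: TP=286, FP=18+16+67+70+87=258, FN=83+83+103+83+75=427 → 572/1257 = 0.4551

0.455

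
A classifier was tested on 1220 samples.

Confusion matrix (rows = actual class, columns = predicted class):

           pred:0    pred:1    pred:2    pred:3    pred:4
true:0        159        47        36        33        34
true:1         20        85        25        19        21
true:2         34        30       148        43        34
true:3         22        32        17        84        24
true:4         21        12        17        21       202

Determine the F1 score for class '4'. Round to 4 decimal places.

One-vs-rest for '4': TP = diagonal; FP = other classes predicted '4'; FN = '4' predicted as other.
F1 score = 2·TP/(2·TP+FP+FN).
4: TP=202, FP=34+21+34+24=113, FN=21+12+17+21=71 → 404/588 = 0.68707

0.6871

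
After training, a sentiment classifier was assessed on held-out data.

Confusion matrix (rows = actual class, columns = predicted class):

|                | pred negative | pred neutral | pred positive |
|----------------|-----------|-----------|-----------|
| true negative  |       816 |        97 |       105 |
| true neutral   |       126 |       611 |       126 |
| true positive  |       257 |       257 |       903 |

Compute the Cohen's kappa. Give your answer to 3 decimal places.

Observed agreement pₒ = trace/N = 2330/3298 = 0.7065
Expected agreement pₑ = Σ (rowᵢ·colᵢ)/N² = (1018·1199 + 863·965 + 1417·1134)/3298² = 0.3365
κ = (pₒ − pₑ)/(1 − pₑ) = (0.7065 − 0.3365)/(1 − 0.3365) = 0.558

0.558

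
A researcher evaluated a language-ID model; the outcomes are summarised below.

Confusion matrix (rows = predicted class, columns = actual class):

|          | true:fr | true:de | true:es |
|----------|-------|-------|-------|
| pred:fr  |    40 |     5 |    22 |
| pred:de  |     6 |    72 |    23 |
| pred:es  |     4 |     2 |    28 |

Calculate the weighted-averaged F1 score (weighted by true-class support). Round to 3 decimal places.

Per-class F1 score (2·TP/(2·TP+FP+FN)):
  fr: TP=40, FP=5+22=27, FN=6+4=10 → 80/117 = 0.6838
  de: TP=72, FP=6+23=29, FN=5+2=7 → 144/180 = 0.8000
  es: TP=28, FP=4+2=6, FN=22+23=45 → 56/107 = 0.5234
Weighted-F1 score = Σ (supportᵢ/N)·F1 scoreᵢ with N=202: (50/202)·0.6838 + (79/202)·0.8000 + (73/202)·0.5234 = 0.671

0.671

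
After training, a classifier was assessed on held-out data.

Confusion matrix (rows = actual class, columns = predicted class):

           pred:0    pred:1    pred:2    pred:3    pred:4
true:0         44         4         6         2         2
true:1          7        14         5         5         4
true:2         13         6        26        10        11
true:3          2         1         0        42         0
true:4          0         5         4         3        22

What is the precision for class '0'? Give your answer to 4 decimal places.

One-vs-rest for '0': TP = diagonal; FP = other classes predicted '0'; FN = '0' predicted as other.
precision = TP/(TP+FP).
0: TP=44, FP=7+13+2+0=22 → 44/66 = 0.66667

0.6667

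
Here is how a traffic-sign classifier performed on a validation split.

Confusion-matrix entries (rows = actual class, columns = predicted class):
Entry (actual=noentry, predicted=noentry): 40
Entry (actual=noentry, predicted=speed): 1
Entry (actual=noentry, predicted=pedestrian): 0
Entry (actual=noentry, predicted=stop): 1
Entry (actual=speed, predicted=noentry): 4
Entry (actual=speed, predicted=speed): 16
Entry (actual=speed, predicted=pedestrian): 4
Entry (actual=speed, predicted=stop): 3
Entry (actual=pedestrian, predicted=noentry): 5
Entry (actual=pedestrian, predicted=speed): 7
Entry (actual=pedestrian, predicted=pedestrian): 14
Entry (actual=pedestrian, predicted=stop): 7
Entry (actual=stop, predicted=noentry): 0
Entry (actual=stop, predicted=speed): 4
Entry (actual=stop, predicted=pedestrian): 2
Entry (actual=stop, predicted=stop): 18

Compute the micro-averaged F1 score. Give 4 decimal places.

Micro-averaging pools counts across classes: ΣTP=88, ΣFP=38, ΣFN=38.
Micro-F1 score = 2·TP/(2·TP+FP+FN) on pooled counts = 0.6984 (equals overall accuracy in single-label multiclass).

0.6984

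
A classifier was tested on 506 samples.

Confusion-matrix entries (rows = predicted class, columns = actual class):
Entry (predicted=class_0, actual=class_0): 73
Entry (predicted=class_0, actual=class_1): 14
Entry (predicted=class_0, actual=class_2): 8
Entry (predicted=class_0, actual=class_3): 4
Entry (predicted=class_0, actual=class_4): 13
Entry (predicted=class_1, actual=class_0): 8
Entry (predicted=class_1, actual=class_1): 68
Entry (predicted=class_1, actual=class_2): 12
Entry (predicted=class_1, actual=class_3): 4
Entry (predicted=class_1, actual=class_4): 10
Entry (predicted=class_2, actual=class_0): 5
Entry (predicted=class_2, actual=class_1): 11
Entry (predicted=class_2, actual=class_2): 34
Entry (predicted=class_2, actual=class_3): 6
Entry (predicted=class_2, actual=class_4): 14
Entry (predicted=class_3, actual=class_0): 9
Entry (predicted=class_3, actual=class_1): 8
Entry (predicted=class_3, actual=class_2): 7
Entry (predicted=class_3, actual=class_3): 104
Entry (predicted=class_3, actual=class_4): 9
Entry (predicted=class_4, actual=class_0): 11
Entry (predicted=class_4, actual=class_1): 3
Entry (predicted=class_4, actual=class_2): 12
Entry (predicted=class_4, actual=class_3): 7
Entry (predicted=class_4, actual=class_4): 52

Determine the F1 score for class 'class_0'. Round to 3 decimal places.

0.670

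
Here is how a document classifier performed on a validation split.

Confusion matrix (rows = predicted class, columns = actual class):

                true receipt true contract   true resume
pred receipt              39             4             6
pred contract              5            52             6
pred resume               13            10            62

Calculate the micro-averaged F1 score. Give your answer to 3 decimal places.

0.777

Micro-averaging pools counts across classes: ΣTP=153, ΣFP=44, ΣFN=44.
Micro-F1 score = 2·TP/(2·TP+FP+FN) on pooled counts = 0.777 (equals overall accuracy in single-label multiclass).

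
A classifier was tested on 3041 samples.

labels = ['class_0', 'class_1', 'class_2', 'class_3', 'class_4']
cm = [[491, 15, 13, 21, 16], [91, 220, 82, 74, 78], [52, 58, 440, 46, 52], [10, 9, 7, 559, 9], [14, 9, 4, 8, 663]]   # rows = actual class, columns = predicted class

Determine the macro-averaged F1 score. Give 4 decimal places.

Per-class F1 score (2·TP/(2·TP+FP+FN)):
  class_0: TP=491, FP=91+52+10+14=167, FN=15+13+21+16=65 → 982/1214 = 0.80890
  class_1: TP=220, FP=15+58+9+9=91, FN=91+82+74+78=325 → 440/856 = 0.51402
  class_2: TP=440, FP=13+82+7+4=106, FN=52+58+46+52=208 → 880/1194 = 0.73702
  class_3: TP=559, FP=21+74+46+8=149, FN=10+9+7+9=35 → 1118/1302 = 0.85868
  class_4: TP=663, FP=16+78+52+9=155, FN=14+9+4+8=35 → 1326/1516 = 0.87467
Macro-F1 score = mean = (0.80890 + 0.51402 + 0.73702 + 0.85868 + 0.87467) / 5 = 0.7587

0.7587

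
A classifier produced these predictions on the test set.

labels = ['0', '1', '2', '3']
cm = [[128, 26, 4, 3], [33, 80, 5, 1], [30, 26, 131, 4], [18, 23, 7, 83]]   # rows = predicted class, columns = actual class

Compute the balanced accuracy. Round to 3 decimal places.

Balanced accuracy = mean of per-class recall.
  0: recall = 128/209 = 0.6124
  1: recall = 80/155 = 0.5161
  2: recall = 131/147 = 0.8912
  3: recall = 83/91 = 0.9121
Mean = (0.6124 + 0.5161 + 0.8912 + 0.9121) / 4 = 0.733

0.733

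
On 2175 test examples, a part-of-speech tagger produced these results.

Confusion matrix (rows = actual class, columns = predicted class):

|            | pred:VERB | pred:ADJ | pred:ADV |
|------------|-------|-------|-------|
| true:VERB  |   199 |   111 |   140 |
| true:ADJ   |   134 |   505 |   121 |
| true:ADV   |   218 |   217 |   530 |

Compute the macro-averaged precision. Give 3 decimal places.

0.546

Per-class precision (TP/(TP+FP)):
  VERB: TP=199, FP=134+218=352 → 199/551 = 0.3612
  ADJ: TP=505, FP=111+217=328 → 505/833 = 0.6062
  ADV: TP=530, FP=140+121=261 → 530/791 = 0.6700
Macro-precision = mean = (0.3612 + 0.6062 + 0.6700) / 3 = 0.546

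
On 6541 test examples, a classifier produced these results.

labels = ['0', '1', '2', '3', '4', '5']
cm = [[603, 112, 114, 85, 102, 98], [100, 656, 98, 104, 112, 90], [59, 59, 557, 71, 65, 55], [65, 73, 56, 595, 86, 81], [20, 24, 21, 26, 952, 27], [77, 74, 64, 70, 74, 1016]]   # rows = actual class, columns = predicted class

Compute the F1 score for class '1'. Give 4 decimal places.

F1 score = 2·TP/(2·TP+FP+FN).
1: TP=656, FP=112+59+73+24+74=342, FN=100+98+104+112+90=504 → 1312/2158 = 0.60797

0.6080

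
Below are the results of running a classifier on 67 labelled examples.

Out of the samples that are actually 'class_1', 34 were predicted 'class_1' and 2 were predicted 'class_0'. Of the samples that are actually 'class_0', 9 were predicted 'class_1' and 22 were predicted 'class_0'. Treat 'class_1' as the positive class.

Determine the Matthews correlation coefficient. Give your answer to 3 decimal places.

0.680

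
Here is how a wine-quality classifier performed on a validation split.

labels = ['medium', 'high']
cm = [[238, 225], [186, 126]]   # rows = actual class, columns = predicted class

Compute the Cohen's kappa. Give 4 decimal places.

Observed agreement pₒ = trace/N = 364/775 = 0.46968
Expected agreement pₑ = Σ (rowᵢ·colᵢ)/N² = (463·424 + 312·351)/775² = 0.50918
κ = (pₒ − pₑ)/(1 − pₑ) = (0.46968 − 0.50918)/(1 − 0.50918) = -0.0805

-0.0805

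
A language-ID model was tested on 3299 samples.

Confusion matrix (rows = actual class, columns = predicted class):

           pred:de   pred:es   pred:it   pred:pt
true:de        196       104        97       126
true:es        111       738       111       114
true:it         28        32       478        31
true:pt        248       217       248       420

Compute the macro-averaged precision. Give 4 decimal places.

Per-class precision (TP/(TP+FP)):
  de: TP=196, FP=111+28+248=387 → 196/583 = 0.33619
  es: TP=738, FP=104+32+217=353 → 738/1091 = 0.67644
  it: TP=478, FP=97+111+248=456 → 478/934 = 0.51178
  pt: TP=420, FP=126+114+31=271 → 420/691 = 0.60781
Macro-precision = mean = (0.33619 + 0.67644 + 0.51178 + 0.60781) / 4 = 0.5331

0.5331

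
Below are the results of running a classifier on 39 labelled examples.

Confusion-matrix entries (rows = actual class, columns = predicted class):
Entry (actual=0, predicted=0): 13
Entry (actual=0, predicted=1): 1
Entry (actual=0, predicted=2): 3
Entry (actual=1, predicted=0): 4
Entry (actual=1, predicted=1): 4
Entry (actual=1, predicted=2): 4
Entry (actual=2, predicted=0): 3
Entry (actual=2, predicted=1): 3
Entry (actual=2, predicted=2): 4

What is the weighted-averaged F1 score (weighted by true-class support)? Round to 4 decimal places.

Per-class F1 score (2·TP/(2·TP+FP+FN)):
  0: TP=13, FP=4+3=7, FN=1+3=4 → 26/37 = 0.70270
  1: TP=4, FP=1+3=4, FN=4+4=8 → 8/20 = 0.40000
  2: TP=4, FP=3+4=7, FN=3+3=6 → 8/21 = 0.38095
Weighted-F1 score = Σ (supportᵢ/N)·F1 scoreᵢ with N=39: (17/39)·0.70270 + (12/39)·0.40000 + (10/39)·0.38095 = 0.5271

0.5271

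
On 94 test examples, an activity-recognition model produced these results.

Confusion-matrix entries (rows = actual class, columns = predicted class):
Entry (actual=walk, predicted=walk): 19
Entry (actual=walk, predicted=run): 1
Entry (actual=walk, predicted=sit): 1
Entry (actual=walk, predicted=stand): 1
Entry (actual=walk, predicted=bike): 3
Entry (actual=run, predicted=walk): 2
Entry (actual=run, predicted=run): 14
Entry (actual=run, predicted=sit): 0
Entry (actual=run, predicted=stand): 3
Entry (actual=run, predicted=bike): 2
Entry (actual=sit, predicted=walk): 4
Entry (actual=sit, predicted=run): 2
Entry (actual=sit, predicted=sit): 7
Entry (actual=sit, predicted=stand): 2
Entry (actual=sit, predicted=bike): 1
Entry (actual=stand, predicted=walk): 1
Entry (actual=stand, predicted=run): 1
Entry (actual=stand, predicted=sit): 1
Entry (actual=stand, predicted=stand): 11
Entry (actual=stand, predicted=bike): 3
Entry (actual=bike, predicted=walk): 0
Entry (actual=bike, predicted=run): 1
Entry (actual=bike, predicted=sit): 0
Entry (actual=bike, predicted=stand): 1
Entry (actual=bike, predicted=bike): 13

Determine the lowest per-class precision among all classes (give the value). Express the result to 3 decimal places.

Per-class precision (TP/(TP+FP)):
  walk: TP=19, FP=2+4+1+0=7 → 19/26 = 0.7308
  run: TP=14, FP=1+2+1+1=5 → 14/19 = 0.7368
  sit: TP=7, FP=1+0+1+0=2 → 7/9 = 0.7778
  stand: TP=11, FP=1+3+2+1=7 → 11/18 = 0.6111
  bike: TP=13, FP=3+2+1+3=9 → 13/22 = 0.5909
Lowest is class 'bike' with precision = 0.591.

0.591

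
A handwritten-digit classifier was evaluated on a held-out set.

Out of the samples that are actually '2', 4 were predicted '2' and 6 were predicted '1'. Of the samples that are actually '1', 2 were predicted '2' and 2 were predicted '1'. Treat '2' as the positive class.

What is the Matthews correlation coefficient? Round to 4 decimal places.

-0.0913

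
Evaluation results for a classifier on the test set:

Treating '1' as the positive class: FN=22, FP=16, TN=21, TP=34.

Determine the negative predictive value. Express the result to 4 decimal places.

NPV = TN/(TN+FN) = 21/(21+22) = 0.4884

0.4884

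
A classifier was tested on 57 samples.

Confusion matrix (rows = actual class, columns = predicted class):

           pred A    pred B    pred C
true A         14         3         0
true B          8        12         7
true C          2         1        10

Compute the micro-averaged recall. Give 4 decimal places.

Micro-averaging pools counts across classes: ΣTP=36, ΣFP=21, ΣFN=21.
Micro-recall = TP/(TP+FN) on pooled counts = 0.6316 (equals overall accuracy in single-label multiclass).

0.6316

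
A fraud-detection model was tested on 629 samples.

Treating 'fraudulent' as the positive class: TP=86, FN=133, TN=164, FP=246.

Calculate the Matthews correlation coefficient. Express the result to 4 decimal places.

-0.1978

MCC = (TP·TN − FP·FN) / √((TP+FP)(TP+FN)(TN+FP)(TN+FN))
Numerator = 86·164 − 246·133 = -18614
Denominator = √(332·219·410·297) = √8853653160 = 94093.8529
MCC = -18614 / 94093.8529 = -0.1978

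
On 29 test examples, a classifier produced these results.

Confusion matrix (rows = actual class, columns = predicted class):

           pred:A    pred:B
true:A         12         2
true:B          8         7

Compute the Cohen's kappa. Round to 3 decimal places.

0.319

Observed agreement pₒ = trace/N = 19/29 = 0.6552
Expected agreement pₑ = Σ (rowᵢ·colᵢ)/N² = (14·20 + 15·9)/29² = 0.4935
κ = (pₒ − pₑ)/(1 − pₑ) = (0.6552 − 0.4935)/(1 − 0.4935) = 0.319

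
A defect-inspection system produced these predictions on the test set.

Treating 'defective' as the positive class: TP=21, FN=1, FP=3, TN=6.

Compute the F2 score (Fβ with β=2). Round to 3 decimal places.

Fβ = (1+β²)·TP / ((1+β²)·TP + β²·FN + FP), with β²=4
= 5·21 / (5·21 + 4·1 + 3) = 0.938

0.938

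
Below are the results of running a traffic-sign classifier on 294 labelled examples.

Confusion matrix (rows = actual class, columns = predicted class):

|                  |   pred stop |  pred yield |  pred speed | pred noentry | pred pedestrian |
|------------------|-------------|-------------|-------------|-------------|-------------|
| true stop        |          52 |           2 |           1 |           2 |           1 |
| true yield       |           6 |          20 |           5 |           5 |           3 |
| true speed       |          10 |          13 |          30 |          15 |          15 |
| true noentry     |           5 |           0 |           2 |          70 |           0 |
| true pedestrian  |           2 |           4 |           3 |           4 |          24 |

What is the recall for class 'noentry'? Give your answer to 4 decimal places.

0.9091

One-vs-rest for 'noentry': TP = diagonal; FP = other classes predicted 'noentry'; FN = 'noentry' predicted as other.
recall = TP/(TP+FN).
noentry: TP=70, FN=5+0+2+0=7 → 70/77 = 0.90909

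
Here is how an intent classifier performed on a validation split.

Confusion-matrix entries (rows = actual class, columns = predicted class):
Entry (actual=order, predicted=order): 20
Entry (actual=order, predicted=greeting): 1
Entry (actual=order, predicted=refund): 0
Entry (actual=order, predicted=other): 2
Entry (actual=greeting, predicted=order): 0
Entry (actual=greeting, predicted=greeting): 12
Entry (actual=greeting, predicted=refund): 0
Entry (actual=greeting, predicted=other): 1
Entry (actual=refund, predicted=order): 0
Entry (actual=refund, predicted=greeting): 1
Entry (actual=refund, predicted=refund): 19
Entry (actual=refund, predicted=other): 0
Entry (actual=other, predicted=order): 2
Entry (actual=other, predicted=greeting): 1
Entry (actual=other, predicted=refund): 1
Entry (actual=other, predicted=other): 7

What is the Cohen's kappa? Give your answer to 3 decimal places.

0.816

Observed agreement pₒ = trace/N = 58/67 = 0.8657
Expected agreement pₑ = Σ (rowᵢ·colᵢ)/N² = (23·22 + 13·15 + 20·20 + 11·10)/67² = 0.2698
κ = (pₒ − pₑ)/(1 − pₑ) = (0.8657 − 0.2698)/(1 − 0.2698) = 0.816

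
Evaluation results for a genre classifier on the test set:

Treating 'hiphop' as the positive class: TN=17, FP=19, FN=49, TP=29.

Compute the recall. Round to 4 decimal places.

Recall = TP/(TP+FN) = 29/(29+49) = 29/78 = 0.3718

0.3718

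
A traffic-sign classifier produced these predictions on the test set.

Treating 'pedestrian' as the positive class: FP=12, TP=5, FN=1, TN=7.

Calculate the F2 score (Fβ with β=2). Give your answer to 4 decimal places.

0.6098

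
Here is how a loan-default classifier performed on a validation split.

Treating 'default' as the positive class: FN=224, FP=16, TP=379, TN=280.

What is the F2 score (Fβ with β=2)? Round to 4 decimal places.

0.6751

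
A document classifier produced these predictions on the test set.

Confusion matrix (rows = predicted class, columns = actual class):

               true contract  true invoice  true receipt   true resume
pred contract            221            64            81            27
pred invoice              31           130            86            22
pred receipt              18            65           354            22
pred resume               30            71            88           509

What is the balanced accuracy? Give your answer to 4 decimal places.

0.6474

Balanced accuracy = mean of per-class recall.
  contract: recall = 221/300 = 0.73667
  invoice: recall = 130/330 = 0.39394
  receipt: recall = 354/609 = 0.58128
  resume: recall = 509/580 = 0.87759
Mean = (0.73667 + 0.39394 + 0.58128 + 0.87759) / 4 = 0.6474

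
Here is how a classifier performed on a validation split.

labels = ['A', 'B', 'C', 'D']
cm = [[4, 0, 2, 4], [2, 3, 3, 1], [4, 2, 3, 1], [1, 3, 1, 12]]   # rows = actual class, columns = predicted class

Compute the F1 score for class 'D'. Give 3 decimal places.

Take TP from the diagonal, FP from the rest of the 'D' prediction marginal, FN from the rest of the 'D' actual marginal.
F1 score = 2·TP/(2·TP+FP+FN).
D: TP=12, FP=4+1+1=6, FN=1+3+1=5 → 24/35 = 0.6857

0.686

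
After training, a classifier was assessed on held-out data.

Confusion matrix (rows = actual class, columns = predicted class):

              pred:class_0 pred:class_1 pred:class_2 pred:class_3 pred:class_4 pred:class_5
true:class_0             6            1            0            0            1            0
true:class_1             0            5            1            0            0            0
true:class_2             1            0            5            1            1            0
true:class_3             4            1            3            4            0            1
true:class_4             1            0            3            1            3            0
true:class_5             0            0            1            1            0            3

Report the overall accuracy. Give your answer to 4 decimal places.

0.5417

Accuracy = trace / total = (6+5+5+4+3+3=26) / 48 = 26/48 = 0.5417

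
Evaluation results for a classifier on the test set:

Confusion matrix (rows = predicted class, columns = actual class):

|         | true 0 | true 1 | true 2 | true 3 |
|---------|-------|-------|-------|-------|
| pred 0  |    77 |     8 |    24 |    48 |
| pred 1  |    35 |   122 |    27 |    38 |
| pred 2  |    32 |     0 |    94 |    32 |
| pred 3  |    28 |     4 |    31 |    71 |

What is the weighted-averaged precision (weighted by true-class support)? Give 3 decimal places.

Per-class precision (TP/(TP+FP)):
  0: TP=77, FP=8+24+48=80 → 77/157 = 0.4904
  1: TP=122, FP=35+27+38=100 → 122/222 = 0.5495
  2: TP=94, FP=32+0+32=64 → 94/158 = 0.5949
  3: TP=71, FP=28+4+31=63 → 71/134 = 0.5299
Weighted-precision = Σ (supportᵢ/N)·precisionᵢ with N=671: (172/671)·0.4904 + (134/671)·0.5495 + (176/671)·0.5949 + (189/671)·0.5299 = 0.541

0.541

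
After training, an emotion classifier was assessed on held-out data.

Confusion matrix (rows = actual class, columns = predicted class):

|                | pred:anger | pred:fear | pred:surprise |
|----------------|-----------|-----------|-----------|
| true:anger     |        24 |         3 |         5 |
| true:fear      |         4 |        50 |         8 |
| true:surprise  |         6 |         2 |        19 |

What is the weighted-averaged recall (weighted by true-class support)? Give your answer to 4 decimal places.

0.7686

Per-class recall (TP/(TP+FN)):
  anger: TP=24, FN=3+5=8 → 24/32 = 0.75000
  fear: TP=50, FN=4+8=12 → 50/62 = 0.80645
  surprise: TP=19, FN=6+2=8 → 19/27 = 0.70370
Weighted-recall = Σ (supportᵢ/N)·recallᵢ with N=121: (32/121)·0.75000 + (62/121)·0.80645 + (27/121)·0.70370 = 0.7686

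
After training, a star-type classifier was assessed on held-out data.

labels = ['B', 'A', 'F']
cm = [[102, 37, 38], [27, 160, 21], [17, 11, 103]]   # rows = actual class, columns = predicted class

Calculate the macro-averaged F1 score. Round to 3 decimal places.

0.701

Per-class F1 score (2·TP/(2·TP+FP+FN)):
  B: TP=102, FP=27+17=44, FN=37+38=75 → 204/323 = 0.6316
  A: TP=160, FP=37+11=48, FN=27+21=48 → 320/416 = 0.7692
  F: TP=103, FP=38+21=59, FN=17+11=28 → 206/293 = 0.7031
Macro-F1 score = mean = (0.6316 + 0.7692 + 0.7031) / 3 = 0.701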